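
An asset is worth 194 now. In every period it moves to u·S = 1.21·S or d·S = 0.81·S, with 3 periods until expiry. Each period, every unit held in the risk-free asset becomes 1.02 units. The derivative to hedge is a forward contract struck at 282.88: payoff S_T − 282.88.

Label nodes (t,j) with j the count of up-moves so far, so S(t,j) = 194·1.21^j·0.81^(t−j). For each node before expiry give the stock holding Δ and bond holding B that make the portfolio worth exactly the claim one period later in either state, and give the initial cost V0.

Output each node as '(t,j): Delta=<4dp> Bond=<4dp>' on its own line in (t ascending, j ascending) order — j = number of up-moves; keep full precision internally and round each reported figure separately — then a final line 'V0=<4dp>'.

Risk-neutral probability p* = (R−d)/(u−d) = (1.02−0.81)/(1.21−0.81) = 0.5250.
Terminal values V(3,·): V(3,0)=-179.7804, V(3,1)=-128.8671, V(3,2)=-52.8113, V(3,3)=60.8028
Node (2,0) S=127.2834: V=(p*·-128.8671+(1−p*)·-179.7804)/1.02=-150.0499; Δ=(-128.8671−-179.7804)/(154.0129−103.0996)=1.0000; B=V−Δ·S=-277.3333
Node (2,1) S=190.1394: V=(p*·-52.8113+(1−p*)·-128.8671)/1.02=-87.1939; Δ=(-52.8113−-128.8671)/(230.0687−154.0129)=1.0000; B=V−Δ·S=-277.3333
Node (2,2) S=284.0354: V=(p*·60.8028+(1−p*)·-52.8113)/1.02=6.7021; Δ=(60.8028−-52.8113)/(343.6828−230.0687)=1.0000; B=V−Δ·S=-277.3333
Node (1,0) S=157.1400: V=(p*·-87.1939+(1−p*)·-150.0499)/1.02=-114.7554; Δ=(-87.1939−-150.0499)/(190.1394−127.2834)=1.0000; B=V−Δ·S=-271.8954
Node (1,1) S=234.7400: V=(p*·6.7021+(1−p*)·-87.1939)/1.02=-37.1554; Δ=(6.7021−-87.1939)/(284.0354−190.1394)=1.0000; B=V−Δ·S=-271.8954
Node (0,0) S=194.0000: V=(p*·-37.1554+(1−p*)·-114.7554)/1.02=-72.5641; Δ=(-37.1554−-114.7554)/(234.7400−157.1400)=1.0000; B=V−Δ·S=-266.5641
The time-0 hedge costs -72.5641, which is the no-arbitrage price.

(0,0): Delta=1.0000 Bond=-266.5641
(1,0): Delta=1.0000 Bond=-271.8954
(1,1): Delta=1.0000 Bond=-271.8954
(2,0): Delta=1.0000 Bond=-277.3333
(2,1): Delta=1.0000 Bond=-277.3333
(2,2): Delta=1.0000 Bond=-277.3333
V0=-72.5641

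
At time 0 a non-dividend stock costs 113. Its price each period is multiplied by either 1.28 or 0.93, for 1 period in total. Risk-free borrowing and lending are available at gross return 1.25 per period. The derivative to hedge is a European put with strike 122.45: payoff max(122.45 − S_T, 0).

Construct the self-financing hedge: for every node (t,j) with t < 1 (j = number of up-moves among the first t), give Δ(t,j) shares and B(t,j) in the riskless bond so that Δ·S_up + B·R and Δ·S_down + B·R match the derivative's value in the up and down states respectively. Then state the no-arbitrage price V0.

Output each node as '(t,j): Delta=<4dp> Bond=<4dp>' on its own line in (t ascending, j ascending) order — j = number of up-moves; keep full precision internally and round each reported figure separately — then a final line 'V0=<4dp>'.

(0,0): Delta=-0.4389 Bond=50.7904
V0=1.1904

Since d<R<u, set p* = (R−d)/(u−d) = 0.9143; price each node as the discounted p*-expectation of its children.
Terminal values V(1,·): V(1,0)=17.3600, V(1,1)=0.0000
(0,0): S=113.0000. Δ = (V_up−V_dn)/(S_up−S_dn) = (0.0000−17.3600)/(144.6400−105.0900) = -0.4389. V = [p*·0.0000 + (1−p*)·17.3600]/1.25 = 1.1904. B = V − Δ·S = 50.7904.
Each (Δ,B) replicates both successor values, so the strategy is self-financing and V0 is arbitrage-free.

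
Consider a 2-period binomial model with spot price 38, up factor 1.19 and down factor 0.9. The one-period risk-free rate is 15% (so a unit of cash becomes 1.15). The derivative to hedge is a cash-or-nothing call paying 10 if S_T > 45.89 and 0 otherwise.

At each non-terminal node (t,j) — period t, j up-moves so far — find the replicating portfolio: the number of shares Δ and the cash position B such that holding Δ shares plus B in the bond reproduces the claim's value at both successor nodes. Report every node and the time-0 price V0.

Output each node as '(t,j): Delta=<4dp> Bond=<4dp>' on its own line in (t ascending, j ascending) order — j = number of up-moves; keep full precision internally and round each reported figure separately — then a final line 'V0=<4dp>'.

Under the risk-neutral measure, an up-move has probability p* = (R−d)/(u−d) = 0.8621 and values discount at R = 1.15.
Terminal payoffs: V(2,0)=0.0000, V(2,1)=0.0000, V(2,2)=10.0000
  t=1,j=0: stock 34.2000 → up 40.6980 (V=0.0000), down 30.7800 (V=0.0000). Price 0.0000; hedge Δ=0.0000, bond B=0.0000.
  t=1,j=1: stock 45.2200 → up 53.8118 (V=10.0000), down 40.6980 (V=0.0000). Price 7.4963; hedge Δ=0.7626, bond B=-26.9865.
  t=0,j=0: stock 38.0000 → up 45.2200 (V=7.4963), down 34.2000 (V=0.0000). Price 5.6194; hedge Δ=0.6802, bond B=-20.2298.
The time-0 hedge costs 5.6194, which is the no-arbitrage price.

(0,0): Delta=0.6802 Bond=-20.2298
(1,0): Delta=0.0000 Bond=0.0000
(1,1): Delta=0.7626 Bond=-26.9865
V0=5.6194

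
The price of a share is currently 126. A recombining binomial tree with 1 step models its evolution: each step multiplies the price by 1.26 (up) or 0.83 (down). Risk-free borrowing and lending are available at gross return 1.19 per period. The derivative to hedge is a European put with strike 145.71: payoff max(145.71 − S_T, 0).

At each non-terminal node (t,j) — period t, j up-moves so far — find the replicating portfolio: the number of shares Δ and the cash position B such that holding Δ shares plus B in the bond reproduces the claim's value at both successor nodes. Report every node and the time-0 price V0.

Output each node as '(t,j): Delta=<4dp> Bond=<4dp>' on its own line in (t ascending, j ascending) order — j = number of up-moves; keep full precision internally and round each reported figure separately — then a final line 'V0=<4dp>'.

(0,0): Delta=-0.7591 Bond=101.2777
V0=5.6265

Risk-neutral probability p* = (R−d)/(u−d) = (1.19−0.83)/(1.26−0.83) = 0.8372.
Terminal values V(1,·): V(1,0)=41.1300, V(1,1)=0.0000
(0,0): S=126.0000. Δ = (V_up−V_dn)/(S_up−S_dn) = (0.0000−41.1300)/(158.7600−104.5800) = -0.7591. V = [p*·0.0000 + (1−p*)·41.1300]/1.19 = 5.6265. B = V − Δ·S = 101.2777.
Check: Δ(0,0)·S0 + B(0,0) = 5.6265 = V0.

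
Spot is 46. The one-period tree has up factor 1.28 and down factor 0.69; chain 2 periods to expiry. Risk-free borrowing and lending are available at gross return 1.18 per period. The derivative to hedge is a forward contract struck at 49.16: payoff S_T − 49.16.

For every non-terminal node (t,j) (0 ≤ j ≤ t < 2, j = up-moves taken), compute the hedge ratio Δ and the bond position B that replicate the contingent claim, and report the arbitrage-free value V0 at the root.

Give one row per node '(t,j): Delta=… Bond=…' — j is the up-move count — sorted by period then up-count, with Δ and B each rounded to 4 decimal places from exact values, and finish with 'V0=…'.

Since d<R<u, set p* = (R−d)/(u−d) = 0.8305; price each node as the discounted p*-expectation of its children.
Terminal payoffs: V(2,0)=-27.2594, V(2,1)=-8.5328, V(2,2)=26.2064
  t=1,j=0: stock 31.7400 → up 40.6272 (V=-8.5328), down 21.9006 (V=-27.2594). Price -9.9210; hedge Δ=1.0000, bond B=-41.6610.
  t=1,j=1: stock 58.8800 → up 75.3664 (V=26.2064), down 40.6272 (V=-8.5328). Price 17.2190; hedge Δ=1.0000, bond B=-41.6610.
  t=0,j=0: stock 46.0000 → up 58.8800 (V=17.2190), down 31.7400 (V=-9.9210). Price 10.6941; hedge Δ=1.0000, bond B=-35.3059.
The time-0 hedge costs 10.6941, which is the no-arbitrage price.

(0,0): Delta=1.0000 Bond=-35.3059
(1,0): Delta=1.0000 Bond=-41.6610
(1,1): Delta=1.0000 Bond=-41.6610
V0=10.6941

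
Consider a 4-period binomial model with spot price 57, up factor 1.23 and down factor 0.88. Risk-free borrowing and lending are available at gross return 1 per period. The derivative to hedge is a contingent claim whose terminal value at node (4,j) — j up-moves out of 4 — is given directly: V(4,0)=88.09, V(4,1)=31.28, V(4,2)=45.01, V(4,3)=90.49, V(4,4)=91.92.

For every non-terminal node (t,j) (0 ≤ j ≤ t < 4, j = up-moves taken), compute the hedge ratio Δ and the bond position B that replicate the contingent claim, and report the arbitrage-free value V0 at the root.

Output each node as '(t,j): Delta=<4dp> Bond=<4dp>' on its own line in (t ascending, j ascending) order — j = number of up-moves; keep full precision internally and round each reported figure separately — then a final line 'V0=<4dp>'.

Under the risk-neutral measure, an up-move has probability p* = (R−d)/(u−d) = 0.3429 and values discount at R = 1.
At expiry t=4: V(4,0)=88.0900, V(4,1)=31.2800, V(4,2)=45.0100, V(4,3)=90.4900, V(4,4)=91.9200
Node (3,0) S=38.8439: V=(p*·31.2800+(1−p*)·88.0900)/1=68.6123; Δ=(31.2800−88.0900)/(47.7780−34.1826)=-4.1786; B=V−Δ·S=230.9266
Node (3,1) S=54.2932: V=(p*·45.0100+(1−p*)·31.2800)/1=35.9874; Δ=(45.0100−31.2800)/(66.7806−47.7780)=0.7225; B=V−Δ·S=-3.2411
Node (3,2) S=75.8871: V=(p*·90.4900+(1−p*)·45.0100)/1=60.6031; Δ=(90.4900−45.0100)/(93.3411−66.7806)=1.7123; B=V−Δ·S=-69.3397
Node (3,3) S=106.0694: V=(p*·91.9200+(1−p*)·90.4900)/1=90.9803; Δ=(91.9200−90.4900)/(130.4654−93.3411)=0.0385; B=V−Δ·S=86.8946
Node (2,0) S=44.1408: V=(p*·35.9874+(1−p*)·68.6123)/1=57.4266; Δ=(35.9874−68.6123)/(54.2932−38.8439)=-2.1117; B=V−Δ·S=150.6405
Node (2,1) S=61.6968: V=(p*·60.6031+(1−p*)·35.9874)/1=44.4271; Δ=(60.6031−35.9874)/(75.8871−54.2932)=1.1399; B=V−Δ·S=-25.9035
Node (2,2) S=86.2353: V=(p*·90.9803+(1−p*)·60.6031)/1=71.0182; Δ=(90.9803−60.6031)/(106.0694−75.8871)=1.0065; B=V−Δ·S=-15.7737
Node (1,0) S=50.1600: V=(p*·44.4271+(1−p*)·57.4266)/1=52.9696; Δ=(44.4271−57.4266)/(61.6968−44.1408)=-0.7405; B=V−Δ·S=90.1111
Node (1,1) S=70.1100: V=(p*·71.0182+(1−p*)·44.4271)/1=53.5440; Δ=(71.0182−44.4271)/(86.2353−61.6968)=1.0836; B=V−Δ·S=-22.4304
Node (0,0) S=57.0000: V=(p*·53.5440+(1−p*)·52.9696)/1=53.1666; Δ=(53.5440−52.9696)/(70.1100−50.1600)=0.0288; B=V−Δ·S=51.5255
The time-0 hedge costs 53.1666, which is the no-arbitrage price.

(0,0): Delta=0.0288 Bond=51.5255
(1,0): Delta=-0.7405 Bond=90.1111
(1,1): Delta=1.0836 Bond=-22.4304
(2,0): Delta=-2.1117 Bond=150.6405
(2,1): Delta=1.1399 Bond=-25.9035
(2,2): Delta=1.0065 Bond=-15.7737
(3,0): Delta=-4.1786 Bond=230.9266
(3,1): Delta=0.7225 Bond=-3.2411
(3,2): Delta=1.7123 Bond=-69.3397
(3,3): Delta=0.0385 Bond=86.8946
V0=53.1666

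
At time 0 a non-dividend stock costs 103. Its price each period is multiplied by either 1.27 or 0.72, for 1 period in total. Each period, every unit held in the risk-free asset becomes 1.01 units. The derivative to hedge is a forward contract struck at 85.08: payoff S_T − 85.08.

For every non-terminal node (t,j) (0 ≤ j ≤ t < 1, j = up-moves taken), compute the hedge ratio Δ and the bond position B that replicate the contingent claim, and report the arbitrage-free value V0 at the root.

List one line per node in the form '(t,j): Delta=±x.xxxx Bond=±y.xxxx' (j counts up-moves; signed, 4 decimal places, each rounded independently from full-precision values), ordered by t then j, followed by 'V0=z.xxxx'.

(0,0): Delta=1.0000 Bond=-84.2376
V0=18.7624

Since d<R<u, set p* = (R−d)/(u−d) = 0.5273; price each node as the discounted p*-expectation of its children.
Terminal payoffs: V(1,0)=-10.9200, V(1,1)=45.7300
  t=0,j=0: stock 103.0000 → up 130.8100 (V=45.7300), down 74.1600 (V=-10.9200). Price 18.7624; hedge Δ=1.0000, bond B=-84.2376.
Root portfolio cost Δ·103+B reproduces V0=18.7624.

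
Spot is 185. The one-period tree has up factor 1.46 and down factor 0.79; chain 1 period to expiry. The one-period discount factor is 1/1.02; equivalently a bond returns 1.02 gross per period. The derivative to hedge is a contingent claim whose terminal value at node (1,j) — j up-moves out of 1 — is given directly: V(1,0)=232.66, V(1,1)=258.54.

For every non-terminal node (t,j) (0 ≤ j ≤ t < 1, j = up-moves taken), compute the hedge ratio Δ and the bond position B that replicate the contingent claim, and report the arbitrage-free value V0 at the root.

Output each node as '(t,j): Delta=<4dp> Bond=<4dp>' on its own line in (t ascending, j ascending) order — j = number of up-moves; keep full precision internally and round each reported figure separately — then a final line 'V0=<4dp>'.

Since d<R<u, set p* = (R−d)/(u−d) = 0.3433; price each node as the discounted p*-expectation of its children.
At expiry t=1: V(1,0)=232.6600, V(1,1)=258.5400
(0,0): S=185.0000. Δ = (V_up−V_dn)/(S_up−S_dn) = (258.5400−232.6600)/(270.1000−146.1500) = 0.2088. V = [p*·258.5400 + (1−p*)·232.6600]/1.02 = 236.8080. B = V − Δ·S = 198.1812.
Root portfolio cost Δ·185+B reproduces V0=236.8080.

(0,0): Delta=0.2088 Bond=198.1812
V0=236.8080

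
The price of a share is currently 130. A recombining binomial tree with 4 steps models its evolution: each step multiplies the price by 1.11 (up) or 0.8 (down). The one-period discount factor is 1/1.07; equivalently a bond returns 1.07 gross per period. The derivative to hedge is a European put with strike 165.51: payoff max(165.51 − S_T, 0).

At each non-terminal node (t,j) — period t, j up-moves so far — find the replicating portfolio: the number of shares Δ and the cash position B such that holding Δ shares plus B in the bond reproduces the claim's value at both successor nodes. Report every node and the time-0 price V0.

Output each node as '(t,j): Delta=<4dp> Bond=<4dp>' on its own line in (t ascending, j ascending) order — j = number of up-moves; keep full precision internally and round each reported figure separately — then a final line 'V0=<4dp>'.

(0,0): Delta=-0.5739 Bond=84.8515
(1,0): Delta=-1.0000 Bond=135.1055
(1,1): Delta=-0.5284 Bond=84.2260
(2,0): Delta=-1.0000 Bond=144.5628
(2,1): Delta=-1.0000 Bond=144.5628
(2,2): Delta=-0.4781 Bond=82.0565
(3,0): Delta=-1.0000 Bond=154.6822
(3,1): Delta=-1.0000 Bond=154.6822
(3,2): Delta=-1.0000 Bond=154.6822
(3,3): Delta=-0.4223 Bond=77.8920
V0=10.2445

No-arbitrage ⇒ martingale measure with p* = (R−d)/(u−d) = 0.8710.
At expiry t=4: V(4,0)=112.2620, V(4,1)=91.6284, V(4,2)=62.9993, V(4,3)=23.2764, V(4,4)=0.0000
Node (3,0) S=66.5600: V=(p*·91.6284+(1−p*)·112.2620)/1.07=88.1222; Δ=(91.6284−112.2620)/(73.8816−53.2480)=-1.0000; B=V−Δ·S=154.6822
Node (3,1) S=92.3520: V=(p*·62.9993+(1−p*)·91.6284)/1.07=62.3302; Δ=(62.9993−91.6284)/(102.5107−73.8816)=-1.0000; B=V−Δ·S=154.6822
Node (3,2) S=128.1384: V=(p*·23.2764+(1−p*)·62.9993)/1.07=26.5438; Δ=(23.2764−62.9993)/(142.2336−102.5107)=-1.0000; B=V−Δ·S=154.6822
Node (3,3) S=177.7920: V=(p*·0.0000+(1−p*)·23.2764)/1.07=2.8069; Δ=(0.0000−23.2764)/(197.3492−142.2336)=-0.4223; B=V−Δ·S=77.8920
Node (2,0) S=83.2000: V=(p*·62.3302+(1−p*)·88.1222)/1.07=61.3628; Δ=(62.3302−88.1222)/(92.3520−66.5600)=-1.0000; B=V−Δ·S=144.5628
Node (2,1) S=115.4400: V=(p*·26.5438+(1−p*)·62.3302)/1.07=29.1228; Δ=(26.5438−62.3302)/(128.1384−92.3520)=-1.0000; B=V−Δ·S=144.5628
Node (2,2) S=160.1730: V=(p*·2.8069+(1−p*)·26.5438)/1.07=5.4857; Δ=(2.8069−26.5438)/(177.7920−128.1384)=-0.4781; B=V−Δ·S=82.0565
Node (1,0) S=104.0000: V=(p*·29.1228+(1−p*)·61.3628)/1.07=31.1055; Δ=(29.1228−61.3628)/(115.4400−83.2000)=-1.0000; B=V−Δ·S=135.1055
Node (1,1) S=144.3000: V=(p*·5.4857+(1−p*)·29.1228)/1.07=7.9773; Δ=(5.4857−29.1228)/(160.1730−115.4400)=-0.5284; B=V−Δ·S=84.2260
Node (0,0) S=130.0000: V=(p*·7.9773+(1−p*)·31.1055)/1.07=10.2445; Δ=(7.9773−31.1055)/(144.3000−104.0000)=-0.5739; B=V−Δ·S=84.8515
Root portfolio cost Δ·130+B reproduces V0=10.2445.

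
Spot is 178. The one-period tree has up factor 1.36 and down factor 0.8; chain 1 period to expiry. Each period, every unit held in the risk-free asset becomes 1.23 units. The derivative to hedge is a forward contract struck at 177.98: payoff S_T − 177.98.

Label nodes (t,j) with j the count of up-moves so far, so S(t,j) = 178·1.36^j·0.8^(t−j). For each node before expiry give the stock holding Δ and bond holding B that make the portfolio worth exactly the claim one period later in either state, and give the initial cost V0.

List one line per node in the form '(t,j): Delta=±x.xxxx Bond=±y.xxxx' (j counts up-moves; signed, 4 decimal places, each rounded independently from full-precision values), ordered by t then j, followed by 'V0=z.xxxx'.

(0,0): Delta=1.0000 Bond=-144.6992
V0=33.3008

Risk-neutral probability p* = (R−d)/(u−d) = (1.23−0.8)/(1.36−0.8) = 0.7679.
At expiry t=1: V(1,0)=-35.5800, V(1,1)=64.1000
  t=0,j=0: stock 178.0000 → up 242.0800 (V=64.1000), down 142.4000 (V=-35.5800). Price 33.3008; hedge Δ=1.0000, bond B=-144.6992.
Each (Δ,B) replicates both successor values, so the strategy is self-financing and V0 is arbitrage-free.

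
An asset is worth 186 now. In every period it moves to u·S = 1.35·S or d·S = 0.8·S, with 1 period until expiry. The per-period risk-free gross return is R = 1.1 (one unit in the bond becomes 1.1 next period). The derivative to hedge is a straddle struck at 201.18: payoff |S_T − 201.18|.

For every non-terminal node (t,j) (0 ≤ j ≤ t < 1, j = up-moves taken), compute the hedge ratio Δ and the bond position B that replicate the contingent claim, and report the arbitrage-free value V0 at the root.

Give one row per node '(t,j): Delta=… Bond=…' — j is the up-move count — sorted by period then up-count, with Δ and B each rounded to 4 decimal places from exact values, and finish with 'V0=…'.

Risk-neutral probability p* = (R−d)/(u−d) = (1.1−0.8)/(1.35−0.8) = 0.5455.
Terminal values V(1,·): V(1,0)=52.3800, V(1,1)=49.9200
  t=0,j=0: stock 186.0000 → up 251.1000 (V=49.9200), down 148.8000 (V=52.3800). Price 46.3983; hedge Δ=-0.0240, bond B=50.8711.
Check: Δ(0,0)·S0 + B(0,0) = 46.3983 = V0.

(0,0): Delta=-0.0240 Bond=50.8711
V0=46.3983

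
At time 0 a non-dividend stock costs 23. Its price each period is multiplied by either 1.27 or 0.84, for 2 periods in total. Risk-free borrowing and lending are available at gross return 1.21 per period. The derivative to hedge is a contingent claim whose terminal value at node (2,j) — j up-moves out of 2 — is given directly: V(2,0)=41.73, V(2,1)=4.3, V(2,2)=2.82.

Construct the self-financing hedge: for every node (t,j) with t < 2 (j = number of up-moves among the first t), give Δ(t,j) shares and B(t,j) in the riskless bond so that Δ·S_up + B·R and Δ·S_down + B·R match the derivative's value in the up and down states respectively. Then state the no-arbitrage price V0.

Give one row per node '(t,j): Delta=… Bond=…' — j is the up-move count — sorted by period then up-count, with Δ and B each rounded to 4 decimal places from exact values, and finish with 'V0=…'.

(0,0): Delta=-0.5429 Bond=15.1719
(1,0): Delta=-4.5055 Bond=94.9166
(1,1): Delta=-0.1178 Bond=5.9431
V0=2.6863

Since d<R<u, set p* = (R−d)/(u−d) = 0.8605; price each node as the discounted p*-expectation of its children.
Terminal values V(2,·): V(2,0)=41.7300, V(2,1)=4.3000, V(2,2)=2.8200
Node (1,0) S=19.3200: V=(p*·4.3000+(1−p*)·41.7300)/1.21=7.8701; Δ=(4.3000−41.7300)/(24.5364−16.2288)=-4.5055; B=V−Δ·S=94.9166
Node (1,1) S=29.2100: V=(p*·2.8200+(1−p*)·4.3000)/1.21=2.5012; Δ=(2.8200−4.3000)/(37.0967−24.5364)=-0.1178; B=V−Δ·S=5.9431
Node (0,0) S=23.0000: V=(p*·2.5012+(1−p*)·7.8701)/1.21=2.6863; Δ=(2.5012−7.8701)/(29.2100−19.3200)=-0.5429; B=V−Δ·S=15.1719
Each (Δ,B) replicates both successor values, so the strategy is self-financing and V0 is arbitrage-free.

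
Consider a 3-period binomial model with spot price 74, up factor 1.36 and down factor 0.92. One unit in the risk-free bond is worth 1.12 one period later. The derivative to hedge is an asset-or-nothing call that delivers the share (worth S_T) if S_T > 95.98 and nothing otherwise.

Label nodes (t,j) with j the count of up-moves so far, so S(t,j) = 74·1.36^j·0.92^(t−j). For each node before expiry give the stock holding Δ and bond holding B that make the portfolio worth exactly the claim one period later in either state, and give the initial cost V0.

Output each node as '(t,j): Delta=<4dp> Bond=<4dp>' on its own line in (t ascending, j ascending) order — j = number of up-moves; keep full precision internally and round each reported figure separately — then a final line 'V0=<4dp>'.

(0,0): Delta=1.8334 Bond=-92.9275
(1,0): Delta=1.7060 Bond=-95.4056
(1,1): Delta=1.9368 Bond=-114.4867
(2,0): Delta=0.0000 Bond=0.0000
(2,1): Delta=3.0909 Bond=-235.0794
(2,2): Delta=1.0000 Bond=0.0000
V0=42.7455

Risk-neutral probability p* = (R−d)/(u−d) = (1.12−0.92)/(1.36−0.92) = 0.4545.
Terminal payoffs: V(3,0)=0.0000, V(3,1)=0.0000, V(3,2)=125.9208, V(3,3)=186.1437
  t=2,j=0: stock 62.6336 → up 85.1817 (V=0.0000), down 57.6229 (V=0.0000). Price 0.0000; hedge Δ=0.0000, bond B=0.0000.
  t=2,j=1: stock 92.5888 → up 125.9208 (V=125.9208), down 85.1817 (V=0.0000). Price 51.1042; hedge Δ=3.0909, bond B=-235.0794.
  t=2,j=2: stock 136.8704 → up 186.1437 (V=186.1437), down 125.9208 (V=125.9208). Price 136.8704; hedge Δ=1.0000, bond B=0.0000.
  t=1,j=0: stock 68.0800 → up 92.5888 (V=51.1042), down 62.6336 (V=0.0000). Price 20.7403; hedge Δ=1.7060, bond B=-95.4056.
  t=1,j=1: stock 100.6400 → up 136.8704 (V=136.8704), down 92.5888 (V=51.1042). Price 80.4365; hedge Δ=1.9368, bond B=-114.4867.
  t=0,j=0: stock 74.0000 → up 100.6400 (V=80.4365), down 68.0800 (V=20.7403). Price 42.7455; hedge Δ=1.8334, bond B=-92.9275.
Root portfolio cost Δ·74+B reproduces V0=42.7455.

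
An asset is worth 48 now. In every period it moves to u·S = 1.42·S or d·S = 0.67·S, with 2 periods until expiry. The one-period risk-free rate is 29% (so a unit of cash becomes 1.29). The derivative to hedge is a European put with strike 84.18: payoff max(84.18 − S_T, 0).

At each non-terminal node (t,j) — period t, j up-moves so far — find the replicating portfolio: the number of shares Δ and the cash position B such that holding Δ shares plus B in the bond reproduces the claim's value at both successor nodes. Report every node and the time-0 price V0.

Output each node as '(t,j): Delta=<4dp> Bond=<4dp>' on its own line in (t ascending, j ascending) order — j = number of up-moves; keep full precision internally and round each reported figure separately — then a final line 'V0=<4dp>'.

Risk-neutral probability p* = (R−d)/(u−d) = (1.29−0.67)/(1.42−0.67) = 0.8267.
At expiry t=2: V(2,0)=62.6328, V(2,1)=38.5128, V(2,2)=0.0000
Node (1,0) S=32.1600: V=(p*·38.5128+(1−p*)·62.6328)/1.29=33.0958; Δ=(38.5128−62.6328)/(45.6672−21.5472)=-1.0000; B=V−Δ·S=65.2558
Node (1,1) S=68.1600: V=(p*·0.0000+(1−p*)·38.5128)/1.29=5.1748; Δ=(0.0000−38.5128)/(96.7872−45.6672)=-0.7534; B=V−Δ·S=56.5252
Node (0,0) S=48.0000: V=(p*·5.1748+(1−p*)·33.0958)/1.29=7.7632; Δ=(5.1748−33.0958)/(68.1600−32.1600)=-0.7756; B=V−Δ·S=44.9911
Each (Δ,B) replicates both successor values, so the strategy is self-financing and V0 is arbitrage-free.

(0,0): Delta=-0.7756 Bond=44.9911
(1,0): Delta=-1.0000 Bond=65.2558
(1,1): Delta=-0.7534 Bond=56.5252
V0=7.7632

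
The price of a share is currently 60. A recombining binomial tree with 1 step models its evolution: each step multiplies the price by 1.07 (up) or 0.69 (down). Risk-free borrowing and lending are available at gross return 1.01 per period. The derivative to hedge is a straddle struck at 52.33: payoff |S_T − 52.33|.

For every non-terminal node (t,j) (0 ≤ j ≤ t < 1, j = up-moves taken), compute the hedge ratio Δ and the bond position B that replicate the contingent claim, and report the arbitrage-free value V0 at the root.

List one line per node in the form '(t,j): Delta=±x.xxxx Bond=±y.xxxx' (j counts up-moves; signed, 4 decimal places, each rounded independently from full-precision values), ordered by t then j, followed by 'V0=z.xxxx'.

(0,0): Delta=0.0412 Bond=9.1318
V0=11.6055

Under the risk-neutral measure, an up-move has probability p* = (R−d)/(u−d) = 0.8421 and values discount at R = 1.01.
Payoff layer (t=1): V(1,0)=10.9300, V(1,1)=11.8700
Node (0,0) S=60.0000: V=(p*·11.8700+(1−p*)·10.9300)/1.01=11.6055; Δ=(11.8700−10.9300)/(64.2000−41.4000)=0.0412; B=V−Δ·S=9.1318
Root portfolio cost Δ·60+B reproduces V0=11.6055.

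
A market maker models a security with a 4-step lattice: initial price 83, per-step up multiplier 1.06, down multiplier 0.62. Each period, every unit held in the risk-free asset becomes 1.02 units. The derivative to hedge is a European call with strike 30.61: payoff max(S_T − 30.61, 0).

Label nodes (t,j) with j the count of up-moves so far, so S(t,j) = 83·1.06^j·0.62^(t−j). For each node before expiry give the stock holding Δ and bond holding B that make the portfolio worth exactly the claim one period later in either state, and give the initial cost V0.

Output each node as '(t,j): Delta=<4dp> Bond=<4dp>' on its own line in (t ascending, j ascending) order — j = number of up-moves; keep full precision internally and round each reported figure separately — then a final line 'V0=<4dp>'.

(0,0): Delta=0.9942 Bond=-27.7740
(1,0): Delta=0.9293 Bond=-24.9882
(1,1): Delta=0.9980 Bond=-28.6636
(2,0): Delta=0.3326 Bond=-6.4501
(2,1): Delta=0.9642 Bond=-27.3917
(2,2): Delta=1.0000 Bond=-29.4214
(3,0): Delta=0.0000 Bond=0.0000
(3,1): Delta=0.3520 Bond=-7.2370
(3,2): Delta=1.0000 Bond=-30.0098
(3,3): Delta=1.0000 Bond=-30.0098
V0=54.7466

The replicating-portfolio and risk-neutral prices coincide; use p* = (1.02−0.62)/(1.06−0.62) = 0.9091 for the latter.
Payoff layer (t=4): V(4,0)=0.0000, V(4,1)=0.0000, V(4,2)=5.2387, V(4,3)=30.6797, V(4,4)=74.1756
  t=3,j=0: stock 19.7812 → up 20.9681 (V=0.0000), down 12.2644 (V=0.0000). Price 0.0000; hedge Δ=0.0000, bond B=0.0000.
  t=3,j=1: stock 33.8195 → up 35.8487 (V=5.2387), down 20.9681 (V=0.0000). Price 4.6691; hedge Δ=0.3520, bond B=-7.2370.
  t=3,j=2: stock 57.8205 → up 61.2897 (V=30.6797), down 35.8487 (V=5.2387). Price 27.8107; hedge Δ=1.0000, bond B=-30.0098.
  t=3,j=3: stock 98.8543 → up 104.7856 (V=74.1756), down 61.2897 (V=30.6797). Price 68.8445; hedge Δ=1.0000, bond B=-30.0098.
  t=2,j=0: stock 31.9052 → up 33.8195 (V=4.6691), down 19.7812 (V=0.0000). Price 4.1614; hedge Δ=0.3326, bond B=-6.4501.
  t=2,j=1: stock 54.5476 → up 57.8205 (V=27.8107), down 33.8195 (V=4.6691). Price 25.2028; hedge Δ=0.9642, bond B=-27.3917.
  t=2,j=2: stock 93.2588 → up 98.8543 (V=68.8445), down 57.8205 (V=27.8107). Price 63.8374; hedge Δ=1.0000, bond B=-29.4214.
  t=1,j=0: stock 51.4600 → up 54.5476 (V=25.2028), down 31.9052 (V=4.1614). Price 22.8333; hedge Δ=0.9293, bond B=-24.9882.
  t=1,j=1: stock 87.9800 → up 93.2588 (V=63.8374), down 54.5476 (V=25.2028). Price 59.1423; hedge Δ=0.9980, bond B=-28.6636.
  t=0,j=0: stock 83.0000 → up 87.9800 (V=59.1423), down 51.4600 (V=22.8333). Price 54.7466; hedge Δ=0.9942, bond B=-27.7740.
The time-0 hedge costs 54.7466, which is the no-arbitrage price.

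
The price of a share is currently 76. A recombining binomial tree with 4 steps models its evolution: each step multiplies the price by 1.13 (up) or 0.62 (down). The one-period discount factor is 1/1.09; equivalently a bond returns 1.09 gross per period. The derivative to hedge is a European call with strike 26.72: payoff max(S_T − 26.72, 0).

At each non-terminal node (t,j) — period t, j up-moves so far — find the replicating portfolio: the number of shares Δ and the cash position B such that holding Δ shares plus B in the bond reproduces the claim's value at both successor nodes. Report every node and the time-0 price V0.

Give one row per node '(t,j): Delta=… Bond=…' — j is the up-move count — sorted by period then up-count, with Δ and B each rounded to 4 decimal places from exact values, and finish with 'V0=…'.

Since d<R<u, set p* = (R−d)/(u−d) = 0.9216; price each node as the discounted p*-expectation of its children.
Terminal payoffs: V(4,0)=0.0000, V(4,1)=0.0000, V(4,2)=10.5839, V(4,3)=41.2693, V(4,4)=97.1960
  t=3,j=0: stock 18.1129 → up 20.4676 (V=0.0000), down 11.2300 (V=0.0000). Price 0.0000; hedge Δ=0.0000, bond B=0.0000.
  t=3,j=1: stock 33.0123 → up 37.3039 (V=10.5839), down 20.4676 (V=0.0000). Price 8.9484; hedge Δ=0.6286, bond B=-11.8043.
  t=3,j=2: stock 60.1675 → up 67.9893 (V=41.2693), down 37.3039 (V=10.5839). Price 35.6538; hedge Δ=1.0000, bond B=-24.5138.
  t=3,j=3: stock 109.6602 → up 123.9160 (V=97.1960), down 67.9893 (V=41.2693). Price 85.1464; hedge Δ=1.0000, bond B=-24.5138.
  t=2,j=0: stock 29.2144 → up 33.0123 (V=8.9484), down 18.1129 (V=0.0000). Price 7.5657; hedge Δ=0.6006, bond B=-9.9802.
  t=2,j=1: stock 53.2456 → up 60.1675 (V=35.6538), down 33.0123 (V=8.9484). Price 30.7883; hedge Δ=0.9834, bond B=-21.5752.
  t=2,j=2: stock 97.0444 → up 109.6602 (V=85.1464), down 60.1675 (V=35.6538). Price 74.5547; hedge Δ=1.0000, bond B=-22.4897.
  t=1,j=0: stock 47.1200 → up 53.2456 (V=30.7883), down 29.2144 (V=7.5657). Price 26.5751; hedge Δ=0.9664, bond B=-18.9594.
  t=1,j=1: stock 85.8800 → up 97.0444 (V=74.5547), down 53.2456 (V=30.7883). Price 65.2496; hedge Δ=0.9993, bond B=-20.5669.
  t=0,j=0: stock 76.0000 → up 85.8800 (V=65.2496), down 47.1200 (V=26.5751). Price 57.0792; hedge Δ=0.9978, bond B=-18.7531.
Root portfolio cost Δ·76+B reproduces V0=57.0792.

(0,0): Delta=0.9978 Bond=-18.7531
(1,0): Delta=0.9664 Bond=-18.9594
(1,1): Delta=0.9993 Bond=-20.5669
(2,0): Delta=0.6006 Bond=-9.9802
(2,1): Delta=0.9834 Bond=-21.5752
(2,2): Delta=1.0000 Bond=-22.4897
(3,0): Delta=0.0000 Bond=0.0000
(3,1): Delta=0.6286 Bond=-11.8043
(3,2): Delta=1.0000 Bond=-24.5138
(3,3): Delta=1.0000 Bond=-24.5138
V0=57.0792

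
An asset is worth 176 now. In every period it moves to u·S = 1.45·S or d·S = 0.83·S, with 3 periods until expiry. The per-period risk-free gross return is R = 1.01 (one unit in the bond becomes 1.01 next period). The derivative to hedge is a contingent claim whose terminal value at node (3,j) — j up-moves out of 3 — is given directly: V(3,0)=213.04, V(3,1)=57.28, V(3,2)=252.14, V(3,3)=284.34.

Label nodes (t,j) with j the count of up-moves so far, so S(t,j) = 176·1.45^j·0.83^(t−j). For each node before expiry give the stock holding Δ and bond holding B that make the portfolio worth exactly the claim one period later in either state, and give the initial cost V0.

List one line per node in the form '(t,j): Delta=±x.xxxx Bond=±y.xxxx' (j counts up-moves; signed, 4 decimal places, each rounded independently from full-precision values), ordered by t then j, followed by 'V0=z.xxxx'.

No-arbitrage ⇒ martingale measure with p* = (R−d)/(u−d) = 0.2903.
Terminal values V(3,·): V(3,0)=213.0400, V(3,1)=57.2800, V(3,2)=252.1400, V(3,3)=284.3400
  t=2,j=0: stock 121.2464 → up 175.8073 (V=57.2800), down 100.6345 (V=213.0400). Price 166.1578; hedge Δ=-2.0720, bond B=417.3836.
  t=2,j=1: stock 211.8160 → up 307.1332 (V=252.1400), down 175.8073 (V=57.2800). Price 112.7250; hedge Δ=1.4838, bond B=-201.5653.
  t=2,j=2: stock 370.0400 → up 536.5580 (V=284.3400), down 307.1332 (V=252.1400). Price 258.8994; hedge Δ=0.1404, bond B=206.9639.
  t=1,j=0: stock 146.0800 → up 211.8160 (V=112.7250), down 121.2464 (V=166.1578). Price 149.1535; hedge Δ=-0.5900, bond B=235.3354.
  t=1,j=1: stock 255.2000 → up 370.0400 (V=258.8994), down 211.8160 (V=112.7250). Price 153.6265; hedge Δ=0.9238, bond B=-82.1387.
  t=0,j=0: stock 176.0000 → up 255.2000 (V=153.6265), down 146.0800 (V=149.1535). Price 148.9625; hedge Δ=0.0410, bond B=141.7480.
Check: Δ(0,0)·S0 + B(0,0) = 148.9625 = V0.

(0,0): Delta=0.0410 Bond=141.7480
(1,0): Delta=-0.5900 Bond=235.3354
(1,1): Delta=0.9238 Bond=-82.1387
(2,0): Delta=-2.0720 Bond=417.3836
(2,1): Delta=1.4838 Bond=-201.5653
(2,2): Delta=0.1404 Bond=206.9639
V0=148.9625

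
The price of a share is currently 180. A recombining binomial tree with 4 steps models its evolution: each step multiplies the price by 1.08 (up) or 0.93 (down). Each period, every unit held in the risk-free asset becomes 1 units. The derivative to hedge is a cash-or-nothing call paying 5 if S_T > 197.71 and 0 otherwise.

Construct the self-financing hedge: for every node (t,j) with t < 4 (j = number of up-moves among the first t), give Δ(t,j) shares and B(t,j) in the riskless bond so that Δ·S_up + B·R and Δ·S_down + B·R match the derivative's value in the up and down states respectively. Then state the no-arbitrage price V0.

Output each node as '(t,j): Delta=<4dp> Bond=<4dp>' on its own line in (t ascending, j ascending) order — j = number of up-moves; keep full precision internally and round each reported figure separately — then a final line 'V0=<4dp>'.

No-arbitrage ⇒ martingale measure with p* = (R−d)/(u−d) = 0.4667.
Terminal values V(4,·): V(4,0)=0.0000, V(4,1)=0.0000, V(4,2)=0.0000, V(4,3)=5.0000, V(4,4)=5.0000
Node (3,0) S=144.7843: V=(p*·0.0000+(1−p*)·0.0000)/1=0.0000; Δ=(0.0000−0.0000)/(156.3670−134.6494)=0.0000; B=V−Δ·S=0.0000
Node (3,1) S=168.1366: V=(p*·0.0000+(1−p*)·0.0000)/1=0.0000; Δ=(0.0000−0.0000)/(181.5875−156.3670)=0.0000; B=V−Δ·S=0.0000
Node (3,2) S=195.2554: V=(p*·5.0000+(1−p*)·0.0000)/1=2.3333; Δ=(5.0000−0.0000)/(210.8758−181.5875)=0.1707; B=V−Δ·S=-31.0000
Node (3,3) S=226.7482: V=(p*·5.0000+(1−p*)·5.0000)/1=5.0000; Δ=(5.0000−5.0000)/(244.8880−210.8758)=0.0000; B=V−Δ·S=5.0000
Node (2,0) S=155.6820: V=(p*·0.0000+(1−p*)·0.0000)/1=0.0000; Δ=(0.0000−0.0000)/(168.1366−144.7843)=0.0000; B=V−Δ·S=0.0000
Node (2,1) S=180.7920: V=(p*·2.3333+(1−p*)·0.0000)/1=1.0889; Δ=(2.3333−0.0000)/(195.2554−168.1366)=0.0860; B=V−Δ·S=-14.4667
Node (2,2) S=209.9520: V=(p*·5.0000+(1−p*)·2.3333)/1=3.5778; Δ=(5.0000−2.3333)/(226.7482−195.2554)=0.0847; B=V−Δ·S=-14.2000
Node (1,0) S=167.4000: V=(p*·1.0889+(1−p*)·0.0000)/1=0.5081; Δ=(1.0889−0.0000)/(180.7920−155.6820)=0.0434; B=V−Δ·S=-6.7511
Node (1,1) S=194.4000: V=(p*·3.5778+(1−p*)·1.0889)/1=2.2504; Δ=(3.5778−1.0889)/(209.9520−180.7920)=0.0854; B=V−Δ·S=-14.3422
Node (0,0) S=180.0000: V=(p*·2.2504+(1−p*)·0.5081)/1=1.3212; Δ=(2.2504−0.5081)/(194.4000−167.4000)=0.0645; B=V−Δ·S=-10.2936
Root portfolio cost Δ·180+B reproduces V0=1.3212.

(0,0): Delta=0.0645 Bond=-10.2936
(1,0): Delta=0.0434 Bond=-6.7511
(1,1): Delta=0.0854 Bond=-14.3422
(2,0): Delta=0.0000 Bond=0.0000
(2,1): Delta=0.0860 Bond=-14.4667
(2,2): Delta=0.0847 Bond=-14.2000
(3,0): Delta=0.0000 Bond=0.0000
(3,1): Delta=0.0000 Bond=0.0000
(3,2): Delta=0.1707 Bond=-31.0000
(3,3): Delta=0.0000 Bond=5.0000
V0=1.3212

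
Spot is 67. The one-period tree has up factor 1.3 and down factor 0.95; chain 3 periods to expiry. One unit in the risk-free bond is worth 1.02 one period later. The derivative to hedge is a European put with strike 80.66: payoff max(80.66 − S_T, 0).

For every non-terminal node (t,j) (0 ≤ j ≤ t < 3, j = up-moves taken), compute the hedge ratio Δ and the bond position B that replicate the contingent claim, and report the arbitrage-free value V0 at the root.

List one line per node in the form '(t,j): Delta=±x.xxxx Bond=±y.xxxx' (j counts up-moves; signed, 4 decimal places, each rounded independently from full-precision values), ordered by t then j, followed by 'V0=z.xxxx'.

(0,0): Delta=-0.5821 Bond=50.9435
(1,0): Delta=-0.7632 Bond=63.4876
(1,1): Delta=-0.0528 Bond=5.8613
(2,0): Delta=-1.0000 Bond=79.0784
(2,1): Delta=-0.0709 Bond=7.4732
(2,2): Delta=0.0000 Bond=0.0000
V0=11.9436

No-arbitrage ⇒ martingale measure with p* = (R−d)/(u−d) = 0.2000.
At expiry t=3: V(3,0)=23.2159, V(3,1)=2.0522, V(3,2)=0.0000, V(3,3)=0.0000
Node (2,0) S=60.4675: V=(p*·2.0522+(1−p*)·23.2159)/1.02=18.6109; Δ=(2.0522−23.2159)/(78.6078−57.4441)=-1.0000; B=V−Δ·S=79.0784
Node (2,1) S=82.7450: V=(p*·0.0000+(1−p*)·2.0522)/1.02=1.6096; Δ=(0.0000−2.0522)/(107.5685−78.6077)=-0.0709; B=V−Δ·S=7.4732
Node (2,2) S=113.2300: V=(p*·0.0000+(1−p*)·0.0000)/1.02=0.0000; Δ=(0.0000−0.0000)/(147.1990−107.5685)=0.0000; B=V−Δ·S=0.0000
Node (1,0) S=63.6500: V=(p*·1.6096+(1−p*)·18.6109)/1.02=14.9124; Δ=(1.6096−18.6109)/(82.7450−60.4675)=-0.7632; B=V−Δ·S=63.4876
Node (1,1) S=87.1000: V=(p*·0.0000+(1−p*)·1.6096)/1.02=1.2624; Δ=(0.0000−1.6096)/(113.2300−82.7450)=-0.0528; B=V−Δ·S=5.8613
Node (0,0) S=67.0000: V=(p*·1.2624+(1−p*)·14.9124)/1.02=11.9436; Δ=(1.2624−14.9124)/(87.1000−63.6500)=-0.5821; B=V−Δ·S=50.9435
Each (Δ,B) replicates both successor values, so the strategy is self-financing and V0 is arbitrage-free.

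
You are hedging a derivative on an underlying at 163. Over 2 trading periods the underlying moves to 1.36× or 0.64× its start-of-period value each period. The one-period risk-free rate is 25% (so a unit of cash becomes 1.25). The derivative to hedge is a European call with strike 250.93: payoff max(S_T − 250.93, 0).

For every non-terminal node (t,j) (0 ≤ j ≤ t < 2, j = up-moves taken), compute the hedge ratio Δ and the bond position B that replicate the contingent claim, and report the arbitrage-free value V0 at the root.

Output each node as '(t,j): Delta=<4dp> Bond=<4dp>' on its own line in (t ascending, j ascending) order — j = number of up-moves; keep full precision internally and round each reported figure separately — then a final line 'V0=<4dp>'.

(0,0): Delta=0.2920 Bond=-24.3662
(1,0): Delta=0.0000 Bond=0.0000
(1,1): Delta=0.3167 Bond=-35.9501
V0=23.2240

No-arbitrage ⇒ martingale measure with p* = (R−d)/(u−d) = 0.8472.
Payoff layer (t=2): V(2,0)=0.0000, V(2,1)=0.0000, V(2,2)=50.5548
  t=1,j=0: stock 104.3200 → up 141.8752 (V=0.0000), down 66.7648 (V=0.0000). Price 0.0000; hedge Δ=0.0000, bond B=0.0000.
  t=1,j=1: stock 221.6800 → up 301.4848 (V=50.5548), down 141.8752 (V=0.0000). Price 34.2649; hedge Δ=0.3167, bond B=-35.9501.
  t=0,j=0: stock 163.0000 → up 221.6800 (V=34.2649), down 104.3200 (V=0.0000). Price 23.2240; hedge Δ=0.2920, bond B=-24.3662.
The time-0 hedge costs 23.2240, which is the no-arbitrage price.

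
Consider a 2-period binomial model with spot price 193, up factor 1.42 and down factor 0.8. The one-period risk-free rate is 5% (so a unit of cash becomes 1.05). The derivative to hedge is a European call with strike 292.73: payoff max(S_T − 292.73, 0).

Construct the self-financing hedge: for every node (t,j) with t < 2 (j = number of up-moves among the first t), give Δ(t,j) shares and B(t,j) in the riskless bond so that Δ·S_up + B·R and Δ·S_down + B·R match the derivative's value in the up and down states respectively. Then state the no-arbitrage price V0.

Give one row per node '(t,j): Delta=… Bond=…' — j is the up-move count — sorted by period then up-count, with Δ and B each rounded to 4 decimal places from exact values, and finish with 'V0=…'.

(0,0): Delta=0.3095 Bond=-45.5097
(1,0): Delta=0.0000 Bond=0.0000
(1,1): Delta=0.5675 Bond=-118.5072
V0=14.2218

The replicating-portfolio and risk-neutral prices coincide; use p* = (1.05−0.8)/(1.42−0.8) = 0.4032 for the latter.
At expiry t=2: V(2,0)=0.0000, V(2,1)=0.0000, V(2,2)=96.4352
Node (1,0) S=154.4000: V=(p*·0.0000+(1−p*)·0.0000)/1.05=0.0000; Δ=(0.0000−0.0000)/(219.2480−123.5200)=0.0000; B=V−Δ·S=0.0000
Node (1,1) S=274.0600: V=(p*·96.4352+(1−p*)·0.0000)/1.05=37.0335; Δ=(96.4352−0.0000)/(389.1652−219.2480)=0.5675; B=V−Δ·S=-118.5072
Node (0,0) S=193.0000: V=(p*·37.0335+(1−p*)·0.0000)/1.05=14.2218; Δ=(37.0335−0.0000)/(274.0600−154.4000)=0.3095; B=V−Δ·S=-45.5097
The time-0 hedge costs 14.2218, which is the no-arbitrage price.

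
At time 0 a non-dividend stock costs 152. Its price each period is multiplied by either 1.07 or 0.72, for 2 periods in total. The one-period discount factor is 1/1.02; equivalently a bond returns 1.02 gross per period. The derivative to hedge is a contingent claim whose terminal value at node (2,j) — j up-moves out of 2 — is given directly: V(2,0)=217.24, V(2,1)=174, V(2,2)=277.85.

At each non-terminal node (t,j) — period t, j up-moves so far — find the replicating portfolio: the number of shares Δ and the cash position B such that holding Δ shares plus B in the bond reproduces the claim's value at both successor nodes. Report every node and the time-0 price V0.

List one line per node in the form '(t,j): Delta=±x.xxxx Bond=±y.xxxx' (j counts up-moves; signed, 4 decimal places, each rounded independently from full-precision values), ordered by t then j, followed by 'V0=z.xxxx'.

No-arbitrage ⇒ martingale measure with p* = (R−d)/(u−d) = 0.8571.
At expiry t=2: V(2,0)=217.2400, V(2,1)=174.0000, V(2,2)=277.8500
(1,0): S=109.4400. Δ = (V_up−V_dn)/(S_up−S_dn) = (174.0000−217.2400)/(117.1008−78.7968) = -1.1289. V = [p*·174.0000 + (1−p*)·217.2400]/1.02 = 176.6443. B = V − Δ·S = 300.1871.
(1,1): S=162.6400. Δ = (V_up−V_dn)/(S_up−S_dn) = (277.8500−174.0000)/(174.0248−117.1008) = 1.8244. V = [p*·277.8500 + (1−p*)·174.0000]/1.02 = 257.8571. B = V − Δ·S = -38.8571.
(0,0): S=152.0000. Δ = (V_up−V_dn)/(S_up−S_dn) = (257.8571−176.6443)/(162.6400−109.4400) = 1.5266. V = [p*·257.8571 + (1−p*)·176.6443]/1.02 = 241.4268. B = V − Δ·S = 9.3900.
The time-0 hedge costs 241.4268, which is the no-arbitrage price.

(0,0): Delta=1.5266 Bond=9.3900
(1,0): Delta=-1.1289 Bond=300.1871
(1,1): Delta=1.8244 Bond=-38.8571
V0=241.4268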